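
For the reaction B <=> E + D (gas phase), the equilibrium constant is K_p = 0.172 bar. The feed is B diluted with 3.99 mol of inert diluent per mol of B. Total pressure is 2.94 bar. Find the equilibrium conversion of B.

Take 1 mol B as basis and let X be its fractional conversion, so ξ = X.
At extent ξ: n_B = 1 − X; n_E = X; n_D = X; n_I = 3.99 (inert).
Summing: n_T = 4.99 + X.
y_i = n_i/n_T, p_i = y_i·P. K_p = p_E p_D / (p_B).
Equating to 0.172 bar and solving on 0 < X < 1: X = 0.426.

X = 0.426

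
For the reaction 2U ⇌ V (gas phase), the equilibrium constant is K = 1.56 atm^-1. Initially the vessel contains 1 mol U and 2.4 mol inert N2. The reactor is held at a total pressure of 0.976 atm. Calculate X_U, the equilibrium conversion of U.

Let X = conversion of U (basis 1 mol U); extent of reaction ξ = 0.5X.
Moles: n_U = 1 − X; n_V = 0.5X; n_I = 2.4 (inert).
Summing: n_T = 3.4 − 0.5X.
y_i = n_i/n_T, p_i = y_i·P. K = p_V / (p_U^2).
Equating to 1.56 atm^-1 and solving on 0 < X < 1: X = 0.373.

X = 0.373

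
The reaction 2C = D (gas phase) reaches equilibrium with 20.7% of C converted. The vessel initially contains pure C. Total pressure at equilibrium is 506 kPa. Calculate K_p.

K_p = 0.000292 kPa^-1

Take 1 mol C as basis and let X be its fractional conversion, so ξ = 0.5X.
Moles: n_C = 1 − X; n_D = 0.5X.
Total moles n_T = 1 − 0.5X.
At X = 0.207: n_C = 0.793, n_D = 0.103, n_T = 0.897.
p_i = (n_i/n_T)·P. K_p = p_D / (p_C^2) = 0.000292 kPa^-1.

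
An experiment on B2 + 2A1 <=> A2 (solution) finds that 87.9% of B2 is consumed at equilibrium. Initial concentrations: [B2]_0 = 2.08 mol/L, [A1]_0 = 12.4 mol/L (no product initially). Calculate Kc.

Kc = 0.095 (mol/L)^-2

Let X = conversion of B2.
Concentrations: [B2] = 2.08 − 2.08X; [A1] = 12.4 − 4.16X; [A2] = 2.08X.
At X = 0.879: [B2] = 0.252, [A1] = 8.74, [A2] = 1.83.
Kc = [A2] / ([B2] [A1]^2) = 0.095 (mol/L)^-2.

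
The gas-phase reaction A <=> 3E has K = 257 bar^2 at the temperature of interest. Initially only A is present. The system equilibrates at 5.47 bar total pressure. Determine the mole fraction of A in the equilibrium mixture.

Let X = conversion of A (basis 1 mol A); extent of reaction ξ = X.
Mole table: n_A = 1 − X; n_E = 3X.
Summing: n_T = 1 + 2X.
y_i = n_i/n_T, p_i = y_i·P. K = p_E^3 / (p_A).
Setting this equal to 257 bar^2 and taking the physical root (0 < X < 1) gives X = 0.775.
Then n_A = 0.225, n_T = 2.55, so y_A = 0.088.

y_A = 0.088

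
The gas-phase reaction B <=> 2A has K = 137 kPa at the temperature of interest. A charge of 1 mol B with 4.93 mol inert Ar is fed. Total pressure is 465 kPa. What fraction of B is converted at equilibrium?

X = 0.491

Let X = conversion of B (basis 1 mol B); extent of reaction ξ = X.
Mole table: n_B = 1 − X; n_A = 2X; n_I = 4.93 (inert).
n_T = Σnᵢ = 5.93 + X.
Mole fractions y_i = n_i/n_T; K = p_A^2 / (p_B) with p_i = y_i·P.
This yields a degree-2 equation in X; solving on (0,1), X = 0.491.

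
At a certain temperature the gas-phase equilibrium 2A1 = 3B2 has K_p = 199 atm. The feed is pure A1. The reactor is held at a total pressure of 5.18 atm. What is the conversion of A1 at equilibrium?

X = 0.816

Let X = conversion of A1 (basis 1 mol A1); extent of reaction ξ = 0.5X.
Moles: n_A1 = 1 − X; n_B2 = 1.5X.
Summing: n_T = 1 + 0.5X.
With p_i = (n_i/n_T)P, K_p = p_B2^3 / (p_A1^2).
This yields a degree-3 equation in X; solving on (0,1), X = 0.816.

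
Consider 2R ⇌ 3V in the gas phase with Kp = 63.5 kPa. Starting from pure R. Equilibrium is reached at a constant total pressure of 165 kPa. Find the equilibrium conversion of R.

X = 0.375

Basis: 1 mol R initially; let X = conversion of R. Extent ξ = 0.5X.
Moles: n_R = 1 − X; n_V = 1.5X.
n_T = Σnᵢ = 1 + 0.5X.
y_i = n_i/n_T, p_i = y_i·P. Kp = p_V^3 / (p_R^2).
Setting this equal to 63.5 kPa and taking the physical root (0 < X < 1) gives X = 0.375.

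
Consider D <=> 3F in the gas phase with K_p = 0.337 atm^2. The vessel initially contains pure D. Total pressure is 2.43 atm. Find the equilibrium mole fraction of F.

Basis: 1 mol D initially; let X = conversion of D. Extent ξ = X.
Species balance: n_D = 1 − X; n_F = 3X.
Total moles n_T = 1 + 2X.
With p_i = (n_i/n_T)P, K_p = p_F^3 / (p_D).
Substituting and setting equal to 0.337 atm^2 gives a polynomial in X; the root in (0,1) is X = 0.144.
Then n_F = 0.433, n_T = 1.29, so y_F = 0.336.

y_F = 0.336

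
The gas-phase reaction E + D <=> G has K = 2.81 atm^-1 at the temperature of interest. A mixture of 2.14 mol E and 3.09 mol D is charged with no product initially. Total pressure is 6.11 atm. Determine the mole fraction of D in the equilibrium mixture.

Let X = conversion of E (basis 2.14 mol E); extent of reaction ξ = 2.14X.
At extent ξ: n_E = 2.14 − 2.14X; n_D = 3.09 − 2.14X; n_G = 2.14X.
Summing: n_T = 5.23 − 2.14X.
Mole fractions y_i = n_i/n_T; K = p_G / (p_E p_D) with p_i = y_i·P.
This yields a degree-2 equation in X; solving on (0,1), X = 0.863.
Then n_D = 1.24, n_T = 3.38, so y_D = 0.367.

y_D = 0.367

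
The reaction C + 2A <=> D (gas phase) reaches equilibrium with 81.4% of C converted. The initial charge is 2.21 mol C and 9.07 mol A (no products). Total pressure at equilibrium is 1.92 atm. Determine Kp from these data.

Let X = conversion of C (basis 2.21 mol C); extent of reaction ξ = 2.21X.
Species balance: n_C = 2.21 − 2.21X; n_A = 9.07 − 4.42X; n_D = 2.21X.
n_T = Σnᵢ = 11.3 − 4.42X.
At X = 0.814: n_C = 0.411, n_A = 5.47, n_D = 1.8, n_T = 7.68.
p_i = (n_i/n_T)·P. Kp = p_D / (p_C p_A^2) = 2.34 atm^-2.

Kp = 2.34 atm^-2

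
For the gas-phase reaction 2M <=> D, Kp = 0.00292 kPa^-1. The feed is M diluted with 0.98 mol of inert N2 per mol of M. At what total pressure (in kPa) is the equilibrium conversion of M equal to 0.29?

Take 1 mol M as basis and let X be its fractional conversion, so ξ = 0.5X.
Species balance: n_M = 1 − X; n_D = 0.5X; n_I = 0.98 (inert).
n_T = Σnᵢ = 1.98 − 0.5X.
Kp = p_D / (p_M^2) with p_i = (n_i/n_T)·P.
At X = 0.29: the mole-fraction product g(X) = Π y_i^ν_i = 0.5278. Since Kp = g(X)·P^{-1}, P = (g/Kp)^(1/1) = (0.5278/0.00292)^(1/1) = 181 kPa.

P = 181 kPa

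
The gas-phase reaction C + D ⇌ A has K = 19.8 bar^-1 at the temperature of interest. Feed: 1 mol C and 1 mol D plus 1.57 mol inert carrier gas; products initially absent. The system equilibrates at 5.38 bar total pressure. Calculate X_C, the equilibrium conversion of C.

Let X = conversion of C (basis 1 mol C); extent of reaction ξ = X.
At extent ξ: n_C = 1 − X; n_D = 1 − X; n_A = X; n_I = 1.57 (inert).
n_T = Σnᵢ = 3.57 − X.
y_i = n_i/n_T, p_i = y_i·P. K = p_A / (p_C p_D).
Setting this equal to 19.8 bar^-1 and taking the physical root (0 < X < 1) gives X = 0.853.

X = 0.853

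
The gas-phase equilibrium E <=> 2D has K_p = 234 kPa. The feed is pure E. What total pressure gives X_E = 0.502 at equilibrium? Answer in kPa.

P = 174 kPa

Basis: 1 mol E initially; let X = conversion of E. Extent ξ = X.
At extent ξ: n_E = 1 − X; n_D = 2X.
n_T = Σnᵢ = 1 + X.
K_p = p_D^2 / (p_E) with p_i = (n_i/n_T)·P.
At X = 0.502: the mole-fraction product g(X) = Π y_i^ν_i = 1.348. Since K_p = g(X)·P^{1}, P = (K_p/g)^(1/1) = (234/1.348)^(1/1) = 174 kPa.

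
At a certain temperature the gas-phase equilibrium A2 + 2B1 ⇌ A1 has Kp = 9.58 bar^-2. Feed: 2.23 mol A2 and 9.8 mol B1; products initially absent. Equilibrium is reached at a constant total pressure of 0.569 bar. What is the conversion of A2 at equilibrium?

X = 0.640

Let X = conversion of A2 (basis 2.23 mol A2); extent of reaction ξ = 2.23X.
Moles: n_A2 = 2.23 − 2.23X; n_B1 = 9.8 − 4.46X; n_A1 = 2.23X.
Summing: n_T = 12 − 4.46X.
Mole fractions y_i = n_i/n_T; Kp = p_A1 / (p_A2 p_B1^2) with p_i = y_i·P.
Setting this equal to 9.58 bar^-2 and taking the physical root (0 < X < 1) gives X = 0.640.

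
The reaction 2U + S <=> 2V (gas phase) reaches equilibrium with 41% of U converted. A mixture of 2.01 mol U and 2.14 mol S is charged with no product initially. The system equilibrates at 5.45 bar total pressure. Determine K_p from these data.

Let X = conversion of U (basis 2.01 mol U); extent of reaction ξ = 1X.
At extent ξ: n_U = 2.01 − 2.01X; n_S = 2.14 − 1X; n_V = 2.01X.
n_T = Σnᵢ = 4.15 − 1X.
At X = 0.41: n_U = 1.19, n_S = 1.73, n_V = 0.824, n_T = 3.74.
p_i = (n_i/n_T)·P. K_p = p_V^2 / (p_U^2 p_S) = 0.192 bar^-1.

K_p = 0.192 bar^-1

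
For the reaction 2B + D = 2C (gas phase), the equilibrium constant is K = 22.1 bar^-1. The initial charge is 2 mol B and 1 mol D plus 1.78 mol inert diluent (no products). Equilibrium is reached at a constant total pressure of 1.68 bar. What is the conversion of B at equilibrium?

Basis: 2 mol B initially; let X = conversion of B. Extent ξ = X.
Mole table: n_B = 2 − 2X; n_D = 1 − X; n_C = 2X; n_I = 1.78 (inert).
Summing: n_T = 4.78 − X.
With p_i = (n_i/n_T)P, K = p_C^2 / (p_B^2 p_D).
Setting this equal to 22.1 bar^-1 and taking the physical root (0 < X < 1) gives X = 0.642.

X = 0.642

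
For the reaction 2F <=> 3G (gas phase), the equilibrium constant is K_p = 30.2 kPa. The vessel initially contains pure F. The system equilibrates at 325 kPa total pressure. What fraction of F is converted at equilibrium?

Take 1 mol F as basis and let X be its fractional conversion, so ξ = 0.5X.
Moles: n_F = 1 − X; n_G = 1.5X.
n_T = Σnᵢ = 1 + 0.5X.
Mole fractions y_i = n_i/n_T; K_p = p_G^3 / (p_F^2) with p_i = y_i·P.
Setting this equal to 30.2 kPa and taking the physical root (0 < X < 1) gives X = 0.258.

X = 0.258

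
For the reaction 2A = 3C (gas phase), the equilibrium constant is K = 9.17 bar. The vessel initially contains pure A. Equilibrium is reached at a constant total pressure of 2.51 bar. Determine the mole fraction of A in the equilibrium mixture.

y_A = 0.304

Take 1 mol A as basis and let X be its fractional conversion, so ξ = 0.5X.
Mole table: n_A = 1 − X; n_C = 1.5X.
Total moles n_T = 1 + 0.5X.
y_i = n_i/n_T, p_i = y_i·P. K = p_C^3 / (p_A^2).
Substituting and setting equal to 9.17 bar gives a polynomial in X; the root in (0,1) is X = 0.604.
Then n_A = 0.396, n_T = 1.3, so y_A = 0.304.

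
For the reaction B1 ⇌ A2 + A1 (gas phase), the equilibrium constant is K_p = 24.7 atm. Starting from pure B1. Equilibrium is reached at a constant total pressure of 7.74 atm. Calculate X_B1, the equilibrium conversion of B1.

Basis: 1 mol B1 initially; let X = conversion of B1. Extent ξ = X.
At extent ξ: n_B1 = 1 − X; n_A2 = X; n_A1 = X.
Summing: n_T = 1 + X.
y_i = n_i/n_T, p_i = y_i·P. K_p = p_A2 p_A1 / (p_B1).
Substituting and setting equal to 24.7 atm gives a polynomial in X; the root in (0,1) is X = 0.873.

X = 0.873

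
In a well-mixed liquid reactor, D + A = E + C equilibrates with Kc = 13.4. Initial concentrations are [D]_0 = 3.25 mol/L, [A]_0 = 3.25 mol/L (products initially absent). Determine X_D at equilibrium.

Let X = conversion of D; extent ξ = 3.25·X mol/L.
Concentrations: [D] = 3.25 − 3.25X; [A] = 3.25 − 3.25X; [E] = 3.25X; [C] = 3.25X.
Kc = [E] [C] / ([D] [A]).
This equals 13.4 at X = 0.785 (the root in 0 < X < 1).

X = 0.785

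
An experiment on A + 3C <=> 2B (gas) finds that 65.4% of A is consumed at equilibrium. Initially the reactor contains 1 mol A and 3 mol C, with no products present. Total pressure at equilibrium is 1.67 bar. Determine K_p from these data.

K_p = 11.5 bar^-2

Take 1 mol A as basis and let X be its fractional conversion, so ξ = X.
Moles: n_A = 1 − X; n_C = 3 − 3X; n_B = 2X.
Total moles n_T = 4 − 2X.
At X = 0.654: n_A = 0.346, n_C = 1.04, n_B = 1.31, n_T = 2.69.
p_i = (n_i/n_T)·P. K_p = p_B^2 / (p_A p_C^3) = 11.5 bar^-2.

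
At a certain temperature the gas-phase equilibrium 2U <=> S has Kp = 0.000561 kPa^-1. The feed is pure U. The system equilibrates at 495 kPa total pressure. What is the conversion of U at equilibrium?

X = 0.312

Take 1 mol U as basis and let X be its fractional conversion, so ξ = 0.5X.
At extent ξ: n_U = 1 − X; n_S = 0.5X.
Summing: n_T = 1 − 0.5X.
y_i = n_i/n_T, p_i = y_i·P. Kp = p_S / (p_U^2).
Substituting and setting equal to 0.000561 kPa^-1 gives a polynomial in X; the root in (0,1) is X = 0.312.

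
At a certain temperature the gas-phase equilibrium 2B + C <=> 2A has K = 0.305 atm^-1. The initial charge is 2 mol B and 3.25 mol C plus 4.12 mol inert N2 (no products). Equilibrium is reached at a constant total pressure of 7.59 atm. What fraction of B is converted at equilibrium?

X = 0.460

Let X = conversion of B (basis 2 mol B); extent of reaction ξ = X.
Moles: n_B = 2 − 2X; n_C = 3.25 − X; n_A = 2X; n_I = 4.12 (inert).
n_T = Σnᵢ = 9.37 − X.
Mole fractions y_i = n_i/n_T; K = p_A^2 / (p_B^2 p_C) with p_i = y_i·P.
Equating to 0.305 atm^-1 and solving on 0 < X < 1: X = 0.460.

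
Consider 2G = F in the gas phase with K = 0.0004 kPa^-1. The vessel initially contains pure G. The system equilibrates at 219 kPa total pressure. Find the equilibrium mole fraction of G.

Basis: 1 mol G initially; let X = conversion of G. Extent ξ = 0.5X.
Mole table: n_G = 1 − X; n_F = 0.5X.
n_T = Σnᵢ = 1 − 0.5X.
y_i = n_i/n_T, p_i = y_i·P. K = p_F / (p_G^2).
Substituting and setting equal to 0.0004 kPa^-1 gives a polynomial in X; the root in (0,1) is X = 0.139.
Then n_G = 0.861, n_T = 0.93, so y_G = 0.925.

y_G = 0.925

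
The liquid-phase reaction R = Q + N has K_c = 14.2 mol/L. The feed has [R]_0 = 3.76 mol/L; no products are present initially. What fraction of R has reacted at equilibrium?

X = 0.821

Let X = conversion of R; extent ξ = 3.76·X mol/L.
Concentrations: [R] = 3.76 − 3.76X; [Q] = 3.76X; [N] = 3.76X.
K_c = [Q] [N] / ([R]).
Solving K_c = 14.2 for X ∈ (0,1): X = 0.821.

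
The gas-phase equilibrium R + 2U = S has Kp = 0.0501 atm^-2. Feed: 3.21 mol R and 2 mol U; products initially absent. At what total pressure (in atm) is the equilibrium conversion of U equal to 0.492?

P = 7.91 atm

Basis: 2 mol U initially; let X = conversion of U. Extent ξ = X.
Species balance: n_R = 3.21 − X; n_U = 2 − 2X; n_S = X.
n_T = Σnᵢ = 5.21 − 2X.
Kp = p_S / (p_R p_U^2) with p_i = (n_i/n_T)·P.
At X = 0.492: the mole-fraction product g(X) = Π y_i^ν_i = 3.132. Since Kp = g(X)·P^{-2}, P = (g/Kp)^(1/2) = (3.132/0.0501)^(1/2) = 7.91 atm.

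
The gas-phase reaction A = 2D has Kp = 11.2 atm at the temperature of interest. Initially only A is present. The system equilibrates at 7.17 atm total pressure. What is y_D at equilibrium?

Take 1 mol A as basis and let X be its fractional conversion, so ξ = X.
Moles: n_A = 1 − X; n_D = 2X.
Summing: n_T = 1 + X.
With p_i = (n_i/n_T)P, Kp = p_D^2 / (p_A).
Substituting and setting equal to 11.2 atm gives a polynomial in X; the root in (0,1) is X = 0.530.
Then n_D = 1.06, n_T = 1.53, so y_D = 0.693.

y_D = 0.693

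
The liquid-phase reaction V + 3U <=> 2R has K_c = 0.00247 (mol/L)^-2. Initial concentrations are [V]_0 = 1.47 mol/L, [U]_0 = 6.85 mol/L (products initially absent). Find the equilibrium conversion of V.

Let X = conversion of V; extent ξ = 1.47·X mol/L.
Concentrations: [V] = 1.47 − 1.47X; [U] = 6.85 − 4.41X; [R] = 2.94X.
K_c = [R]^2 / ([V] [U]^3).
Solving K_c = 0.00247 for X ∈ (0,1): X = 0.246.

X = 0.246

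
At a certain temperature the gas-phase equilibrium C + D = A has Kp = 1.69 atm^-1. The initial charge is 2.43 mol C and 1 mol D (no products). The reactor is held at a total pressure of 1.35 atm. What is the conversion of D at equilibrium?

Basis: 1 mol D initially; let X = conversion of D. Extent ξ = X.
Moles: n_C = 2.43 − X; n_D = 1 − X; n_A = X.
Summing: n_T = 3.43 − X.
With p_i = (n_i/n_T)P, Kp = p_A / (p_C p_D).
This yields a degree-2 equation in X; solving on (0,1), X = 0.596.

X = 0.596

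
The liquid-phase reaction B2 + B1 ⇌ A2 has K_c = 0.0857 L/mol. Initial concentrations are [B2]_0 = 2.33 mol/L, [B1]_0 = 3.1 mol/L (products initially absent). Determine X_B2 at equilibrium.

Let X = conversion of B2; extent ξ = 2.33·X mol/L.
Concentrations: [B2] = 2.33 − 2.33X; [B1] = 3.1 − 2.33X; [A2] = 2.33X.
K_c = [A2] / ([B2] [B1]).
Setting equal to 0.0857 and solving for X on (0,1) gives X = 0.186.

X = 0.186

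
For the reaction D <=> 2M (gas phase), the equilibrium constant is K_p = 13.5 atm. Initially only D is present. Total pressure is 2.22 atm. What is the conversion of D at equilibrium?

X = 0.777

Let X = conversion of D (basis 1 mol D); extent of reaction ξ = X.
Moles: n_D = 1 − X; n_M = 2X.
Total moles n_T = 1 + X.
With p_i = (n_i/n_T)P, K_p = p_M^2 / (p_D).
Substituting and setting equal to 13.5 atm gives a polynomial in X; the root in (0,1) is X = 0.777.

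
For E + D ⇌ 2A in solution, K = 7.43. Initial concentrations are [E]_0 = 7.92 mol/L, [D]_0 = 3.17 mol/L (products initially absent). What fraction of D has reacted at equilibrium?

Let X = conversion of D; extent ξ = 3.17·X mol/L.
Concentrations: [E] = 7.92 − 3.17X; [D] = 3.17 − 3.17X; [A] = 6.34X.
K = [A]^2 / ([E] [D]).
Equating to 7.43: the physical root is X = 0.798.

X = 0.798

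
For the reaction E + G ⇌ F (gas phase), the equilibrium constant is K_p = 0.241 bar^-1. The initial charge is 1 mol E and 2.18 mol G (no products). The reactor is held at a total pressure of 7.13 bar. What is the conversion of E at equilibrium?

Basis: 1 mol E initially; let X = conversion of E. Extent ξ = X.
At extent ξ: n_E = 1 − X; n_G = 2.18 − X; n_F = X.
Summing: n_T = 3.18 − X.
y_i = n_i/n_T, p_i = y_i·P. K_p = p_F / (p_E p_G).
Substituting and setting equal to 0.241 bar^-1 gives a polynomial in X; the root in (0,1) is X = 0.518.

X = 0.518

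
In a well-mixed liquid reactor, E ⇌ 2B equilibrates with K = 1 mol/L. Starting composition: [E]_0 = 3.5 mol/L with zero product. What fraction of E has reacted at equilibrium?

Let X = conversion of E; extent ξ = 3.5·X mol/L.
Concentrations: [E] = 3.5 − 3.5X; [B] = 7X.
K = [B]^2 / ([E]).
Setting equal to 1 and solving for X on (0,1) gives X = 0.234.

X = 0.234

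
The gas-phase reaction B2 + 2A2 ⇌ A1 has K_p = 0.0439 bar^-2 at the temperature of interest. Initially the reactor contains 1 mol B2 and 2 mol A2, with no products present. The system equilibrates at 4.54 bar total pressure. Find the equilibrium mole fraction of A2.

y_A2 = 0.601

Take 1 mol B2 as basis and let X be its fractional conversion, so ξ = X.
Mole table: n_B2 = 1 − X; n_A2 = 2 − 2X; n_A1 = X.
Total moles n_T = 3 − 2X.
With p_i = (n_i/n_T)P, K_p = p_A1 / (p_B2 p_A2^2).
Substituting and setting equal to 0.0439 bar^-2 gives a polynomial in X; the root in (0,1) is X = 0.246.
Then n_A2 = 1.51, n_T = 2.51, so y_A2 = 0.601.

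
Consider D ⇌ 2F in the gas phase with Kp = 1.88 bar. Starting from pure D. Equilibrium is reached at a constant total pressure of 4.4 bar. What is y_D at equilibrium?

Take 1 mol D as basis and let X be its fractional conversion, so ξ = X.
Mole table: n_D = 1 − X; n_F = 2X.
Summing: n_T = 1 + X.
With p_i = (n_i/n_T)P, Kp = p_F^2 / (p_D).
This yields a degree-2 equation in X; solving on (0,1), X = 0.311.
Then n_D = 0.689, n_T = 1.31, so y_D = 0.526.

y_D = 0.526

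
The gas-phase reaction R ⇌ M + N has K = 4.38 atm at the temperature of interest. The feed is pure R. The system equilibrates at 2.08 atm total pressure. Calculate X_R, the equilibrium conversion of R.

X = 0.823

Take 1 mol R as basis and let X be its fractional conversion, so ξ = X.
Moles: n_R = 1 − X; n_M = X; n_N = X.
Summing: n_T = 1 + X.
Mole fractions y_i = n_i/n_T; K = p_M p_N / (p_R) with p_i = y_i·P.
This yields a degree-2 equation in X; solving on (0,1), X = 0.823.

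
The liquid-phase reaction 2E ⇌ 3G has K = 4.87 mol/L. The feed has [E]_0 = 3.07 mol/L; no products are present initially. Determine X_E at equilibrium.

X = 0.494

Let X = conversion of E; extent ξ = 3.07X/2 mol/L.
Concentrations: [E] = 3.07 − 3.07X; [G] = 4.6X.
K = [G]^3 / ([E]^2).
Equating to 4.87 mol/L: the physical root is X = 0.494.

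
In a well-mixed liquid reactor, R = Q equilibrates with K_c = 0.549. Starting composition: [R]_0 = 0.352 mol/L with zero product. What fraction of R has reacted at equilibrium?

Let X = conversion of R; extent ξ = 0.352·X mol/L.
Concentrations: [R] = 0.352 − 0.352X; [Q] = 0.352X.
K_c = [Q] / ([R]).
Equating to 0.549: the physical root is X = 0.354.

X = 0.354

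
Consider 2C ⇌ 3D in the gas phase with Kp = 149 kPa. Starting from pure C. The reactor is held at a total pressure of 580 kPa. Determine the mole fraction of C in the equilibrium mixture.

y_C = 0.565

Let X = conversion of C (basis 1 mol C); extent of reaction ξ = 0.5X.
Mole table: n_C = 1 − X; n_D = 1.5X.
Summing: n_T = 1 + 0.5X.
Mole fractions y_i = n_i/n_T; Kp = p_D^3 / (p_C^2) with p_i = y_i·P.
This yields a degree-3 equation in X; solving on (0,1), X = 0.339.
Then n_C = 0.661, n_T = 1.17, so y_C = 0.565.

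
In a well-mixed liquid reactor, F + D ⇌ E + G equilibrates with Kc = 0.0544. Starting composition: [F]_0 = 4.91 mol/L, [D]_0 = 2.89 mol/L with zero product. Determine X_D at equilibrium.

Let X = conversion of D; extent ξ = 2.89·X mol/L.
Concentrations: [F] = 4.91 − 2.89X; [D] = 2.89 − 2.89X; [E] = 2.89X; [G] = 2.89X.
Kc = [E] [G] / ([F] [D]).
Setting equal to 0.0544 and solving for X on (0,1) gives X = 0.244.

X = 0.244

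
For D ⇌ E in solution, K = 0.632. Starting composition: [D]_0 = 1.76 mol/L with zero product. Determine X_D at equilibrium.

Let X = conversion of D; extent ξ = 1.76·X mol/L.
Concentrations: [D] = 1.76 − 1.76X; [E] = 1.76X.
K = [E] / ([D]).
This equals 0.632 at X = 0.387 (the root in 0 < X < 1).

X = 0.387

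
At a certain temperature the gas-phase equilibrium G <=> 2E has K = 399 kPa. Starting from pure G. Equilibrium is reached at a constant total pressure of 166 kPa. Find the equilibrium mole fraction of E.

Take 1 mol G as basis and let X be its fractional conversion, so ξ = X.
Species balance: n_G = 1 − X; n_E = 2X.
Summing: n_T = 1 + X.
y_i = n_i/n_T, p_i = y_i·P. K = p_E^2 / (p_G).
Substituting and setting equal to 399 kPa gives a polynomial in X; the root in (0,1) is X = 0.613.
Then n_E = 1.23, n_T = 1.61, so y_E = 0.760.

y_E = 0.760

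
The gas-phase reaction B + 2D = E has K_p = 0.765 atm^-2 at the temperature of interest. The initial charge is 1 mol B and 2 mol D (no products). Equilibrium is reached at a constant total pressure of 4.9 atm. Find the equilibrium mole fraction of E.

Let X = conversion of B (basis 1 mol B); extent of reaction ξ = X.
Moles: n_B = 1 − X; n_D = 2 − 2X; n_E = X.
Total moles n_T = 3 − 2X.
With p_i = (n_i/n_T)P, K_p = p_E / (p_B p_D^2).
Setting this equal to 0.765 atm^-2 and taking the physical root (0 < X < 1) gives X = 0.711.
Then n_E = 0.711, n_T = 1.58, so y_E = 0.451.

y_E = 0.451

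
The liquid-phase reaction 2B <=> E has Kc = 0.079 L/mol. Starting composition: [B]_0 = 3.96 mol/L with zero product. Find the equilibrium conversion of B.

X = 0.304

Let X = conversion of B; extent ξ = 3.96X/2 mol/L.
Concentrations: [B] = 3.96 − 3.96X; [E] = 1.98X.
Kc = [E] / ([B]^2).
This equals 0.079 at X = 0.304 (the root in 0 < X < 1).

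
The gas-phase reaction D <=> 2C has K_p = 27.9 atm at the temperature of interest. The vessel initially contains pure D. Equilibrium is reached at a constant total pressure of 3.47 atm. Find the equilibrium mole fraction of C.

Basis: 1 mol D initially; let X = conversion of D. Extent ξ = X.
At extent ξ: n_D = 1 − X; n_C = 2X.
Summing: n_T = 1 + X.
With p_i = (n_i/n_T)P, K_p = p_C^2 / (p_D).
Substituting and setting equal to 27.9 atm gives a polynomial in X; the root in (0,1) is X = 0.817.
Then n_C = 1.63, n_T = 1.82, so y_C = 0.899.

y_C = 0.899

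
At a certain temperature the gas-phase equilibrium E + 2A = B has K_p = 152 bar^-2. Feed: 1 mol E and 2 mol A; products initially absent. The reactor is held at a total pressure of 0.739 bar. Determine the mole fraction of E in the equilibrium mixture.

Take 1 mol E as basis and let X be its fractional conversion, so ξ = X.
Moles: n_E = 1 − X; n_A = 2 − 2X; n_B = X.
Summing: n_T = 3 − 2X.
y_i = n_i/n_T, p_i = y_i·P. K_p = p_B / (p_E p_A^2).
This yields a degree-3 equation in X; solving on (0,1), X = 0.836.
Then n_E = 0.164, n_T = 1.33, so y_E = 0.124.

y_E = 0.124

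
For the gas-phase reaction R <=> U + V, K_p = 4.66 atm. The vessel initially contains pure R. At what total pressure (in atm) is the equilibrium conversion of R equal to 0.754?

Take 1 mol R as basis and let X be its fractional conversion, so ξ = X.
Mole table: n_R = 1 − X; n_U = X; n_V = X.
Summing: n_T = 1 + X.
K_p = p_U p_V / (p_R) with p_i = (n_i/n_T)·P.
At X = 0.754: the mole-fraction product g(X) = Π y_i^ν_i = 1.318. Since K_p = g(X)·P^{1}, P = (K_p/g)^(1/1) = (4.66/1.318)^(1/1) = 3.54 atm.

P = 3.54 atm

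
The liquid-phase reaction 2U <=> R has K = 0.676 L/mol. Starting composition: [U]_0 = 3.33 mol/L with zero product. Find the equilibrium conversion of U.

Let X = conversion of U; extent ξ = 3.33X/2 mol/L.
Concentrations: [U] = 3.33 − 3.33X; [R] = 1.67X.
K = [R] / ([U]^2).
This equals 0.676 at X = 0.627 (the root in 0 < X < 1).

X = 0.627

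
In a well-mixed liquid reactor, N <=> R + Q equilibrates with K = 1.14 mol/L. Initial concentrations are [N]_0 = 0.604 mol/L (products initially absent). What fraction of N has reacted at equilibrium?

Let X = conversion of N; extent ξ = 0.604·X mol/L.
Concentrations: [N] = 0.604 − 0.604X; [R] = 0.604X; [Q] = 0.604X.
K = [R] [Q] / ([N]).
Equating to 1.14 mol/L: the physical root is X = 0.723.

X = 0.723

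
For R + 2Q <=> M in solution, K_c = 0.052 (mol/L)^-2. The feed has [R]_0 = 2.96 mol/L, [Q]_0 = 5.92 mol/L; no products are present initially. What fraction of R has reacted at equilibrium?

X = 0.398

Let X = conversion of R; extent ξ = 2.96·X mol/L.
Concentrations: [R] = 2.96 − 2.96X; [Q] = 5.92 − 5.92X; [M] = 2.96X.
K_c = [M] / ([R] [Q]^2).
Solving K_c = 0.052 for X ∈ (0,1): X = 0.398.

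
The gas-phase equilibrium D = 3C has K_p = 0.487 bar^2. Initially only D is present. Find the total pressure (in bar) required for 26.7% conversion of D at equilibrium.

P = 1.28 bar

Let X = conversion of D (basis 1 mol D); extent of reaction ξ = X.
Mole table: n_D = 1 − X; n_C = 3X.
n_T = Σnᵢ = 1 + 2X.
K_p = p_C^3 / (p_D) with p_i = (n_i/n_T)·P.
At X = 0.267: the mole-fraction product g(X) = Π y_i^ν_i = 0.2979. Since K_p = g(X)·P^{2}, P = (K_p/g)^(1/2) = (0.487/0.2979)^(1/2) = 1.28 bar.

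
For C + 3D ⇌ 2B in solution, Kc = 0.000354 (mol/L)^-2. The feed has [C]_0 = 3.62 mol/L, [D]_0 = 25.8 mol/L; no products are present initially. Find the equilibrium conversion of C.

X = 0.388

Let X = conversion of C; extent ξ = 3.62·X mol/L.
Concentrations: [C] = 3.62 − 3.62X; [D] = 25.8 − 10.9X; [B] = 7.24X.
Kc = [B]^2 / ([C] [D]^3).
Solving Kc = 0.000354 for X ∈ (0,1): X = 0.388.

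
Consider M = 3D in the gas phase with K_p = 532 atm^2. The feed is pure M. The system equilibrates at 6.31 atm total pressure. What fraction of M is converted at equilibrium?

X = 0.835

Take 1 mol M as basis and let X be its fractional conversion, so ξ = X.
At extent ξ: n_M = 1 − X; n_D = 3X.
n_T = Σnᵢ = 1 + 2X.
With p_i = (n_i/n_T)P, K_p = p_D^3 / (p_M).
This yields a degree-3 equation in X; solving on (0,1), X = 0.835.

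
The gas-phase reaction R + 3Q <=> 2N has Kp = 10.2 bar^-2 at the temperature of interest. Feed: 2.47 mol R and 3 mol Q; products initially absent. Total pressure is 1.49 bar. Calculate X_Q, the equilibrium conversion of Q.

Basis: 3 mol Q initially; let X = conversion of Q. Extent ξ = X.
Species balance: n_R = 2.47 − X; n_Q = 3 − 3X; n_N = 2X.
n_T = Σnᵢ = 5.47 − 2X.
With p_i = (n_i/n_T)P, Kp = p_N^2 / (p_R p_Q^3).
Setting this equal to 10.2 bar^-2 and taking the physical root (0 < X < 1) gives X = 0.691.

X = 0.691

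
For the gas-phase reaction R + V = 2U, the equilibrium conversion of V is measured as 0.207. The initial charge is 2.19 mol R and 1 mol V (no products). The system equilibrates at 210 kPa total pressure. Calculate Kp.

Basis: 1 mol V initially; let X = conversion of V. Extent ξ = X.
Moles: n_R = 2.19 − X; n_V = 1 − X; n_U = 2X.
Since Δν = 0, n_T = 3.19 throughout.
At X = 0.207: n_R = 1.98, n_V = 0.793, n_U = 0.414, n_T = 3.19.
p_i = (n_i/n_T)·P. Kp = p_U^2 / (p_R p_V) = 0.109.

Kp = 0.109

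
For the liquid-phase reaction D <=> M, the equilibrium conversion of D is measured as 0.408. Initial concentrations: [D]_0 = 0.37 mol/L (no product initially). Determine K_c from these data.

K_c = 0.689

Let X = conversion of D.
Concentrations: [D] = 0.37 − 0.37X; [M] = 0.37X.
At X = 0.408: [D] = 0.219, [M] = 0.151.
K_c = [M] / ([D]) = 0.689.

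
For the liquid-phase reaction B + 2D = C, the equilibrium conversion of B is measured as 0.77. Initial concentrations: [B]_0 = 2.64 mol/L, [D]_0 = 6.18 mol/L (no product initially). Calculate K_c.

Let X = conversion of B.
Concentrations: [B] = 2.64 − 2.64X; [D] = 6.18 − 5.28X; [C] = 2.64X.
At X = 0.77: [B] = 0.607, [D] = 2.11, [C] = 2.03.
K_c = [C] / ([B] [D]^2) = 0.749 (mol/L)^-2.

K_c = 0.749 (mol/L)^-2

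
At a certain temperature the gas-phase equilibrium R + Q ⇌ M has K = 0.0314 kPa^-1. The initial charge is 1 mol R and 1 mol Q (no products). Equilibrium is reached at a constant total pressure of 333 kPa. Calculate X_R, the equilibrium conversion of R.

Basis: 1 mol R initially; let X = conversion of R. Extent ξ = X.
Species balance: n_R = 1 − X; n_Q = 1 − X; n_M = X.
n_T = Σnᵢ = 2 − X.
y_i = n_i/n_T, p_i = y_i·P. K = p_M / (p_R p_Q).
Substituting and setting equal to 0.0314 kPa^-1 gives a polynomial in X; the root in (0,1) is X = 0.705.

X = 0.705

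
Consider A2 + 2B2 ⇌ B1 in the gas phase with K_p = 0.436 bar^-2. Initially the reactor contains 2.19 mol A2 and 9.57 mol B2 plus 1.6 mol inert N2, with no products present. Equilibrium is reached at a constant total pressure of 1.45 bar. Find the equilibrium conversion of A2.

Basis: 2.19 mol A2 initially; let X = conversion of A2. Extent ξ = 2.19X.
Moles: n_A2 = 2.19 − 2.19X; n_B2 = 9.57 − 4.38X; n_B1 = 2.19X; n_I = 1.6 (inert).
n_T = Σnᵢ = 13.4 − 4.38X.
Mole fractions y_i = n_i/n_T; K_p = p_B1 / (p_A2 p_B2^2) with p_i = y_i·P.
Equating to 0.436 bar^-2 and solving on 0 < X < 1: X = 0.301.

X = 0.301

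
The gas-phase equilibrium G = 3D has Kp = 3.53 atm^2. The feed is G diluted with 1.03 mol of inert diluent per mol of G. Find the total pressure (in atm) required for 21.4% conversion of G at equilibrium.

Let X = conversion of G (basis 1 mol G); extent of reaction ξ = X.
Moles: n_G = 1 − X; n_D = 3X; n_I = 1.03 (inert).
n_T = Σnᵢ = 2.03 + 2X.
Kp = p_D^3 / (p_G) with p_i = (n_i/n_T)·P.
At X = 0.214: the mole-fraction product g(X) = Π y_i^ν_i = 0.05572. Since Kp = g(X)·P^{2}, P = (Kp/g)^(1/2) = (3.53/0.05572)^(1/2) = 7.96 atm.

P = 7.96 atm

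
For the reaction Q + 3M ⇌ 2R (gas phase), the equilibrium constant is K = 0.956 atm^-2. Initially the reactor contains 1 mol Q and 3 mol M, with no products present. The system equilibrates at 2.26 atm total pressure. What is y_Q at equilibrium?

y_Q = 0.168

Basis: 1 mol Q initially; let X = conversion of Q. Extent ξ = X.
Moles: n_Q = 1 − X; n_M = 3 − 3X; n_R = 2X.
Summing: n_T = 4 − 2X.
With p_i = (n_i/n_T)P, K = p_R^2 / (p_Q p_M^3).
Substituting and setting equal to 0.956 atm^-2 gives a polynomial in X; the root in (0,1) is X = 0.492.
Then n_Q = 0.508, n_T = 3.02, so y_Q = 0.168.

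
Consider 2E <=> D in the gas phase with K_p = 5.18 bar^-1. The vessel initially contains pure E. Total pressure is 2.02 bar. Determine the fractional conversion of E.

X = 0.847

Basis: 1 mol E initially; let X = conversion of E. Extent ξ = 0.5X.
Moles: n_E = 1 − X; n_D = 0.5X.
Summing: n_T = 1 − 0.5X.
With p_i = (n_i/n_T)P, K_p = p_D / (p_E^2).
Substituting and setting equal to 5.18 bar^-1 gives a polynomial in X; the root in (0,1) is X = 0.847.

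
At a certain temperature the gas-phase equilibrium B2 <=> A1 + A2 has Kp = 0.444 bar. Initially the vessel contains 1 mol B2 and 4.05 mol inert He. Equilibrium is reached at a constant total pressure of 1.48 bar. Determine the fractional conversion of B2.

X = 0.709

Let X = conversion of B2 (basis 1 mol B2); extent of reaction ξ = X.
Species balance: n_B2 = 1 − X; n_A1 = X; n_A2 = X; n_I = 4.05 (inert).
Summing: n_T = 5.05 + X.
Mole fractions y_i = n_i/n_T; Kp = p_A1 p_A2 / (p_B2) with p_i = y_i·P.
This yields a degree-2 equation in X; solving on (0,1), X = 0.709.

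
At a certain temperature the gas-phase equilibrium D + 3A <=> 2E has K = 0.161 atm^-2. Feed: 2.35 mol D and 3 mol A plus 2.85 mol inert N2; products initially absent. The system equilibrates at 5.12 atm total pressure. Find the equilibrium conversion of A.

Let X = conversion of A (basis 3 mol A); extent of reaction ξ = X.
Mole table: n_D = 2.35 − X; n_A = 3 − 3X; n_E = 2X; n_I = 2.85 (inert).
n_T = Σnᵢ = 8.2 − 2X.
y_i = n_i/n_T, p_i = y_i·P. K = p_E^2 / (p_D p_A^3).
Equating to 0.161 atm^-2 and solving on 0 < X < 1: X = 0.432.

X = 0.432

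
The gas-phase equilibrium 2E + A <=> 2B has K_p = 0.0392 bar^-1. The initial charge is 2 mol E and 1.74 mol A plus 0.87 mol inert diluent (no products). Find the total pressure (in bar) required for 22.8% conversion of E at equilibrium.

P = 6.45 bar

Let X = conversion of E (basis 2 mol E); extent of reaction ξ = X.
Species balance: n_E = 2 − 2X; n_A = 1.74 − X; n_B = 2X; n_I = 0.87 (inert).
Total moles n_T = 4.61 − X.
K_p = p_B^2 / (p_E^2 p_A) with p_i = (n_i/n_T)·P.
At X = 0.228: the mole-fraction product g(X) = Π y_i^ν_i = 0.2528. Since K_p = g(X)·P^{-1}, P = (g/K_p)^(1/1) = (0.2528/0.0392)^(1/1) = 6.45 bar.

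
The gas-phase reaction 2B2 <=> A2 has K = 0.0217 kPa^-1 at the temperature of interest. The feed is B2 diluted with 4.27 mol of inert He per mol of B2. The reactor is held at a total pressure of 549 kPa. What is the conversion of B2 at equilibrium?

X = 0.636

Take 1 mol B2 as basis and let X be its fractional conversion, so ξ = 0.5X.
Moles: n_B2 = 1 − X; n_A2 = 0.5X; n_I = 4.27 (inert).
Total moles n_T = 5.27 − 0.5X.
With p_i = (n_i/n_T)P, K = p_A2 / (p_B2^2).
Substituting and setting equal to 0.0217 kPa^-1 gives a polynomial in X; the root in (0,1) is X = 0.636.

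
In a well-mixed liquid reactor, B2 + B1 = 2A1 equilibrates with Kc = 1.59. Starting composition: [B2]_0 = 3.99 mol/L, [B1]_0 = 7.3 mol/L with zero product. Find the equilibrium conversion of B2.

X = 0.508

Let X = conversion of B2; extent ξ = 3.99·X mol/L.
Concentrations: [B2] = 3.99 − 3.99X; [B1] = 7.3 − 3.99X; [A1] = 7.98X.
Kc = [A1]^2 / ([B2] [B1]).
This equals 1.59 at X = 0.508 (the root in 0 < X < 1).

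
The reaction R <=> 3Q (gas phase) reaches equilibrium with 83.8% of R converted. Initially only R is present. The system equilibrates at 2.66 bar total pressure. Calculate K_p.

K_p = 96.9 bar^2

Take 1 mol R as basis and let X be its fractional conversion, so ξ = X.
Moles: n_R = 1 − X; n_Q = 3X.
n_T = Σnᵢ = 1 + 2X.
At X = 0.838: n_R = 0.162, n_Q = 2.51, n_T = 2.68.
p_i = (n_i/n_T)·P. K_p = p_Q^3 / (p_R) = 96.9 bar^2.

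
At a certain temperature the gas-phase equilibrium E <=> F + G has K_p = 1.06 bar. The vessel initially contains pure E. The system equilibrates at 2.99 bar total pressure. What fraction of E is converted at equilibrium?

X = 0.512

Take 1 mol E as basis and let X be its fractional conversion, so ξ = X.
Mole table: n_E = 1 − X; n_F = X; n_G = X.
Summing: n_T = 1 + X.
With p_i = (n_i/n_T)P, K_p = p_F p_G / (p_E).
Substituting and setting equal to 1.06 bar gives a polynomial in X; the root in (0,1) is X = 0.512.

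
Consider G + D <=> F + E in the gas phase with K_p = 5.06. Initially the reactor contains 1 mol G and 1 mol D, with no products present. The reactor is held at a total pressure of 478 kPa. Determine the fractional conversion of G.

X = 0.692

Let X = conversion of G (basis 1 mol G); extent of reaction ξ = X.
Species balance: n_G = 1 − X; n_D = 1 − X; n_F = X; n_E = X.
n_T stays at 2 (no change in mole number).
y_i = n_i/n_T, p_i = y_i·P. K_p = p_F p_E / (p_G p_D).
Equating to 5.06 and solving on 0 < X < 1: X = 0.692.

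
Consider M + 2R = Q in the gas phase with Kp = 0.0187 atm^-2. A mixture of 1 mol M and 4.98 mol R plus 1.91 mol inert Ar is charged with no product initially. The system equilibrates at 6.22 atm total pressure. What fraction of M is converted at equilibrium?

X = 0.212

Basis: 1 mol M initially; let X = conversion of M. Extent ξ = X.
At extent ξ: n_M = 1 − X; n_R = 4.98 − 2X; n_Q = X; n_I = 1.91 (inert).
n_T = Σnᵢ = 7.89 − 2X.
Mole fractions y_i = n_i/n_T; Kp = p_Q / (p_M p_R^2) with p_i = y_i·P.
This yields a degree-3 equation in X; solving on (0,1), X = 0.212.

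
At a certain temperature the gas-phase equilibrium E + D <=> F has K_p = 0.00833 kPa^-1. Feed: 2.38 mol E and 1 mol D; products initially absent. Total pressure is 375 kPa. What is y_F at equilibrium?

y_F = 0.244

Let X = conversion of D (basis 1 mol D); extent of reaction ξ = X.
Mole table: n_E = 2.38 − X; n_D = 1 − X; n_F = X.
Summing: n_T = 3.38 − X.
With p_i = (n_i/n_T)P, K_p = p_F / (p_E p_D).
This yields a degree-2 equation in X; solving on (0,1), X = 0.664.
Then n_F = 0.664, n_T = 2.72, so y_F = 0.244.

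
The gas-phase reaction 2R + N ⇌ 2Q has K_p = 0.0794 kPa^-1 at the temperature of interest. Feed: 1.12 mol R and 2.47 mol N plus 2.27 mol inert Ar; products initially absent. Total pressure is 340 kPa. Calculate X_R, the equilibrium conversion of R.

Take 1.12 mol R as basis and let X be its fractional conversion, so ξ = 0.56X.
At extent ξ: n_R = 1.12 − 1.12X; n_N = 2.47 − 0.56X; n_Q = 1.12X; n_I = 2.27 (inert).
Summing: n_T = 5.86 − 0.56X.
Mole fractions y_i = n_i/n_T; K_p = p_Q^2 / (p_R^2 p_N) with p_i = y_i·P.
Setting this equal to 0.0794 kPa^-1 and taking the physical root (0 < X < 1) gives X = 0.761.

X = 0.761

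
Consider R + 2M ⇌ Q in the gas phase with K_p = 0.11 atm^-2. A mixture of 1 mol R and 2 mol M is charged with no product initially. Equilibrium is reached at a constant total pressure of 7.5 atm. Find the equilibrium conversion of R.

X = 0.570

Let X = conversion of R (basis 1 mol R); extent of reaction ξ = X.
Mole table: n_R = 1 − X; n_M = 2 − 2X; n_Q = X.
n_T = Σnᵢ = 3 − 2X.
Mole fractions y_i = n_i/n_T; K_p = p_Q / (p_R p_M^2) with p_i = y_i·P.
Equating to 0.11 atm^-2 and solving on 0 < X < 1: X = 0.570.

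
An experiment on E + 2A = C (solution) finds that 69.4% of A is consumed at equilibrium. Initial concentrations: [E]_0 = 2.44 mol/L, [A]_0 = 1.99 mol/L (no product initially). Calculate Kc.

Kc = 1.06 (mol/L)^-2

Let X = conversion of A.
Concentrations: [E] = 2.44 − 0.995X; [A] = 1.99 − 1.99X; [C] = 0.995X.
At X = 0.694: [E] = 1.75, [A] = 0.609, [C] = 0.691.
Kc = [C] / ([E] [A]^2) = 1.06 (mol/L)^-2.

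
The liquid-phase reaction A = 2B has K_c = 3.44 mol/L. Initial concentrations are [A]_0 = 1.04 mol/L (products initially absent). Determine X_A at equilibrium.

X = 0.585

Let X = conversion of A; extent ξ = 1.04·X mol/L.
Concentrations: [A] = 1.04 − 1.04X; [B] = 2.08X.
K_c = [B]^2 / ([A]).
Solving K_c = 3.44 for X ∈ (0,1): X = 0.585.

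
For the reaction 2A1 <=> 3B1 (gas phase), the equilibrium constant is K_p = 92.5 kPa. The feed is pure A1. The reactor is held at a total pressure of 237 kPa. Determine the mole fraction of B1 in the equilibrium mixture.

y_B1 = 0.475

Take 1 mol A1 as basis and let X be its fractional conversion, so ξ = 0.5X.
At extent ξ: n_A1 = 1 − X; n_B1 = 1.5X.
n_T = Σnᵢ = 1 + 0.5X.
y_i = n_i/n_T, p_i = y_i·P. K_p = p_B1^3 / (p_A1^2).
Setting this equal to 92.5 kPa and taking the physical root (0 < X < 1) gives X = 0.377.
Then n_B1 = 0.565, n_T = 1.19, so y_B1 = 0.475.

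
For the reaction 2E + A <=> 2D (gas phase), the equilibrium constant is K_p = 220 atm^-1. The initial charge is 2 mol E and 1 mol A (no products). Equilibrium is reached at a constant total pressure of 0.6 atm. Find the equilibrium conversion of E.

Take 2 mol E as basis and let X be its fractional conversion, so ξ = X.
Moles: n_E = 2 − 2X; n_A = 1 − X; n_D = 2X.
n_T = Σnᵢ = 3 − X.
With p_i = (n_i/n_T)P, K_p = p_D^2 / (p_E^2 p_A).
Setting this equal to 220 atm^-1 and taking the physical root (0 < X < 1) gives X = 0.783.

X = 0.783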